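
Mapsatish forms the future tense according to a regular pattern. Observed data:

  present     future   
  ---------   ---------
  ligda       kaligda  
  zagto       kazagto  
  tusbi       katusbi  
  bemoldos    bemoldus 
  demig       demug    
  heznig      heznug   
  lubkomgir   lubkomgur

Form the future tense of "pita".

kapita

zagto and bemoldos both have last vowel 'o' yet inflect differently (kazagto, bemoldus), so the last vowel is not what conditions the rule; whether the stem ends in a vowel or a consonant is.
"pita" ends in a vowel. The stems ending in a vowel (ligda → kaligda, zagto → kazagto, tusbi → katusbi) add the prefix ka-.
So pita → kapita.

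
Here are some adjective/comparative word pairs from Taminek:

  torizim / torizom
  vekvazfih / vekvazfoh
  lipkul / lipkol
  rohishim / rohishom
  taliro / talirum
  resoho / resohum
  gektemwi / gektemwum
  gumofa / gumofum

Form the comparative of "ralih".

raloh

torizim and gektemwi both have last vowel 'i' yet inflect differently (torizom, gektemwum), so the last vowel is not what conditions the rule; whether the stem ends in a vowel or a consonant is.
"ralih" ends in a consonant. The stems ending in a consonant (torizim → torizom, vekvazfih → vekvazfoh, lipkul → lipkol) change the last vowel to 'o'.
So ralih → raloh.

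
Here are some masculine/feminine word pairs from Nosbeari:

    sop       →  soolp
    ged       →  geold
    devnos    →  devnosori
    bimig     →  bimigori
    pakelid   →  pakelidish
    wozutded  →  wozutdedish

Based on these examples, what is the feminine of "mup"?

muolp

ged and pakelid both end in -d yet inflect differently (geold, pakelidish), so the final letter is not what conditions the rule; the number of vowels is.
"mup" has 1 vowel. The stems with 1 vowel (sop → soolp, ged → geold) insert -ol- after the first vowel.
So mup → muolp.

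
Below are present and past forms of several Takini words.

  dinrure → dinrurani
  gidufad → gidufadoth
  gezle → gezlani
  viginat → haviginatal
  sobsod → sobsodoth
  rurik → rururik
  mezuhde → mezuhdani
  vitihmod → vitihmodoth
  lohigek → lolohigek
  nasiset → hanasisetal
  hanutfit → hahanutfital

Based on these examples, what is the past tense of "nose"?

nosani

lohigek and dinrure both have last vowel 'e' yet inflect differently (lolohigek, dinrurani), so the last vowel is not what conditions the rule; the final letter is.
"nose" ends in -e. The stems ending in -e (dinrure → dinrurani, gezle → gezlani, mezuhde → mezuhdani) drop the final letter and add -ani.
The other patterns: stems ending in -k repeat the first consonant+vowel as a prefix; stems ending in -d add -oth; stems ending in -t add ha- … -al around the stem.
So nose → nosani.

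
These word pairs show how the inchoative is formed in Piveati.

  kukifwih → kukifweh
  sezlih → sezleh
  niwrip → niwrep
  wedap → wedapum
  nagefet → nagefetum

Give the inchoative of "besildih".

niwrip and wedap both end in -p yet inflect differently (niwrep, wedapum), so the final letter is not what conditions the rule; the last vowel is.
"besildih" has last vowel 'i'. The stems whose last vowel is 'i' (kukifwih → kukifweh, sezlih → sezleh, niwrip → niwrep) change the last vowel to 'e'.
So besildih → besildeh.

besildeh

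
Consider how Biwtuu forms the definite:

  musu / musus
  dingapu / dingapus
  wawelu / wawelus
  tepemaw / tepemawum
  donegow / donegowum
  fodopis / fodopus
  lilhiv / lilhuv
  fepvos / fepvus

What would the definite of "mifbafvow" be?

mifbafvowum

"mifbafvow" ends in -w. The stems ending in -w (tepemaw → tepemawum, donegow → donegowum) add -um.
The other patterns: stems ending in -u drop the final letter and add -us; stems ending in -s or -v change the last vowel to 'u'.
So mifbafvow → mifbafvowum.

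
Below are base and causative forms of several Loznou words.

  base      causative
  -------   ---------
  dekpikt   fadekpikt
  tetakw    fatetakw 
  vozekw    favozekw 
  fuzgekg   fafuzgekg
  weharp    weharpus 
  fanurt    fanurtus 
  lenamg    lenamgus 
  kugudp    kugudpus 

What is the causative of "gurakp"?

"gurakp" has second-to-last letter 'k'. The stems whose second-to-last letter is 'k' (dekpikt → fadekpikt, tetakw → fatetakw, vozekw → favozekw) add the prefix fa-.
The other pattern: stems whose second-to-last letter is 'd', 'm' or 'r' add -us.
So gurakp → fagurakp.

fagurakp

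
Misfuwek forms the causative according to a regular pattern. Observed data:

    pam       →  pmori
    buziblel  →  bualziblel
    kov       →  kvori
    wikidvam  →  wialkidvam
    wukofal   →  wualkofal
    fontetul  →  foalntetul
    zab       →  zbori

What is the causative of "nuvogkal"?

nualvogkal

wikidvam and pam both end in -m yet inflect differently (wialkidvam, pmori), so the final letter is not what conditions the rule; the number of vowels is.
"nuvogkal" has 3 vowels. The stems with 3 vowels (buziblel → bualziblel, fontetul → foalntetul, wukofal → wualkofal) insert -al- after the first vowel.
The other pattern: stems with 1 vowel delete the last vowel and add -ori.
So nuvogkal → nualvogkal.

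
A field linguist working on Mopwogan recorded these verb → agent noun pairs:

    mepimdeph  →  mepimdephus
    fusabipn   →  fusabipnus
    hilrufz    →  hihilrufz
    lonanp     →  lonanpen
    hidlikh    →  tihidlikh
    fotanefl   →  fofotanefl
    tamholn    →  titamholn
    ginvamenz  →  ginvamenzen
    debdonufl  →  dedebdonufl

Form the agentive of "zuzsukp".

tizuzsukp

ginvamenz and hilrufz both end in -z yet inflect differently (ginvamenzen, hihilrufz), so the final letter is not what conditions the rule; the second-to-last letter is.
"zuzsukp" has second-to-last letter 'k'. The one such stem in the data (hidlikh → tihidlikh) adds the prefix ti-, so the same rule applies.
The other patterns: stems whose second-to-last letter is 'p' add -us; stems whose second-to-last letter is 'n' add -en; stems whose second-to-last letter is 'f' repeat the first consonant+vowel as a prefix.
So zuzsukp → tizuzsukp.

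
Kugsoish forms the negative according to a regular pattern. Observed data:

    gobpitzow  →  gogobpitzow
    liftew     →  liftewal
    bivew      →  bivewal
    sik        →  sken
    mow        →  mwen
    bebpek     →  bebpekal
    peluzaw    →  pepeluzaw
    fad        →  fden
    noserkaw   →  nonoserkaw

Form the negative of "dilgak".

sik and bebpek both end in -k yet inflect differently (sken, bebpekal), so the final letter is not what conditions the rule; the number of vowels is.
"dilgak" has 2 vowels. The stems with 2 vowels (bebpek → bebpekal, bivew → bivewal, liftew → liftewal) add -al.
So dilgak → dilgakal.

dilgakal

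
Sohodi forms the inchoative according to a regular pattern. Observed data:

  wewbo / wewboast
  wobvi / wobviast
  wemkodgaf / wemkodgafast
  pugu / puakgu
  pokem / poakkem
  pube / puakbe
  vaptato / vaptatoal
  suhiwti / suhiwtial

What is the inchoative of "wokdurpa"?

wokdurpaast

wewbo and vaptato both end in -o yet inflect differently (wewboast, vaptatoal), so the final letter is not what conditions the rule; the first letter is.
"wokdurpa" begins with w-. The stems beginning with w- (wewbo → wewboast, wobvi → wobviast, wemkodgaf → wemkodgafast) add -ast.
So wokdurpa → wokdurpaast.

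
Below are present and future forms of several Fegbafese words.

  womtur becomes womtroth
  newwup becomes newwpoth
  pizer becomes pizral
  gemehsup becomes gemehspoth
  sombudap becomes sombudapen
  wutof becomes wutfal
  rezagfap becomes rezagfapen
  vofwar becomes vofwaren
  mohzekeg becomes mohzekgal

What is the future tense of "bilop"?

bilpal

gemehsup and sombudap both end in -p yet inflect differently (gemehspoth, sombudapen), so the final letter is not what conditions the rule; the last vowel is.
"bilop" has last vowel 'o'. The one such stem in the data (wutof → wutfal) deletes the last vowel and adds -al (as do mohzekeg, pizer), so the same rule applies.
So bilop → bilpal.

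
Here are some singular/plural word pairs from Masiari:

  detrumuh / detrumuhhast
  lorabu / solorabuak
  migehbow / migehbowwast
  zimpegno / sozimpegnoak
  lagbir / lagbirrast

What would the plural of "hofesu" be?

"hofesu" ends in a vowel. The stems ending in a vowel (zimpegno → sozimpegnoak, lorabu → solorabuak) add so- … -ak around the stem.
So hofesu → sohofesuak.

sohofesuak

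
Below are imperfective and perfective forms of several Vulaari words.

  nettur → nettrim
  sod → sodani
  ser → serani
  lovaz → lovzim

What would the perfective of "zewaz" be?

zewzim

"zewaz" has 2 vowels. The stems with 2 vowels (nettur → nettrim, lovaz → lovzim) delete the last vowel and add -im.
The other pattern: stems with 1 vowel add -ani.
So zewaz → zewzim.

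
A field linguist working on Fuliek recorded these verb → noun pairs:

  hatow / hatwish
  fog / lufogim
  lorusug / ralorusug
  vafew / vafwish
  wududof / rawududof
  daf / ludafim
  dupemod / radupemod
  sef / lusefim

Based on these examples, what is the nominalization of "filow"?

filwish

fog and lorusug both end in -g yet inflect differently (lufogim, ralorusug), so the final letter is not what conditions the rule; the number of vowels is.
"filow" has 2 vowels. The stems with 2 vowels (vafew → vafwish, hatow → hatwish) delete the last vowel and add -ish.
The other patterns: stems with 1 vowel add lu- … -im around the stem; stems with 3 vowels add the prefix ra-.
So filow → filwish.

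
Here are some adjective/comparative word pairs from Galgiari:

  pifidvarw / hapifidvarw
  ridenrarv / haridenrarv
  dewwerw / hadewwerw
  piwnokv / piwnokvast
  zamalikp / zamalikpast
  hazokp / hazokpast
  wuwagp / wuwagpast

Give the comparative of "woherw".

hawoherw

"woherw" has second-to-last letter 'r'. The stems whose second-to-last letter is 'r' (pifidvarw → hapifidvarw, ridenrarv → haridenrarv, dewwerw → hadewwerw) add the prefix ha-.
The other pattern: stems whose second-to-last letter is 'g' or 'k' add -ast.
So woherw → hawoherw.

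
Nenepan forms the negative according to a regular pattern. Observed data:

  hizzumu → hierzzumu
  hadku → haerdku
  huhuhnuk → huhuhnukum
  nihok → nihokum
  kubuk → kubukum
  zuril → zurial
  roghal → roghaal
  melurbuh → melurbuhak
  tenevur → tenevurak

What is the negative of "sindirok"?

hizzumu and huhuhnuk both have last vowel 'u' yet inflect differently (hierzzumu, huhuhnukum), so the last vowel is not what conditions the rule; the final letter is.
"sindirok" ends in -k. The stems ending in -k (huhuhnuk → huhuhnukum, nihok → nihokum, kubuk → kubukum) add -um.
The other patterns: stems ending in -u insert -er- after the first vowel; stems ending in -l drop the final letter and add -al; stems ending in -h or -r add -ak.
So sindirok → sindirokum.

sindirokum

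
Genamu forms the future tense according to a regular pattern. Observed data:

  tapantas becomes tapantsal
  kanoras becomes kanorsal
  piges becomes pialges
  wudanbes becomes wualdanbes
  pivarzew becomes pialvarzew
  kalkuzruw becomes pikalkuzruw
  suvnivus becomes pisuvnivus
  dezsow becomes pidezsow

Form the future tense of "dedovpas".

dedovpsal

tapantas and piges both end in -s yet inflect differently (tapantsal, pialges), so the final letter is not what conditions the rule; the last vowel is.
"dedovpas" has last vowel 'a'. The stems whose last vowel is 'a' (tapantas → tapantsal, kanoras → kanorsal) delete the last vowel and add -al.
The other patterns: stems whose last vowel is 'e' insert -al- after the first vowel; stems whose last vowel is 'o' or 'u' add the prefix pi-.
So dedovpas → dedovpsal.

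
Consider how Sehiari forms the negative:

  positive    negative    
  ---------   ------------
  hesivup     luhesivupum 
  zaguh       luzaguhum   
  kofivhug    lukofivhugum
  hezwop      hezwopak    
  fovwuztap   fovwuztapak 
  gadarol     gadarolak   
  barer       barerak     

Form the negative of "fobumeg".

fobumegak

"fobumeg" has last vowel 'e'. The one such stem in the data (barer → barerak) adds -ak, so the same rule applies.
So fobumeg → fobumegak.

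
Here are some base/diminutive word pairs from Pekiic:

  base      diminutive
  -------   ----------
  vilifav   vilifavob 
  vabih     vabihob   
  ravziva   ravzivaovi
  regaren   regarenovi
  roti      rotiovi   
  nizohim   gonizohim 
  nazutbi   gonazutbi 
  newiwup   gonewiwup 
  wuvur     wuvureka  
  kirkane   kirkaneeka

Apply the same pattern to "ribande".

ribandeovi

roti and nazutbi both end in -i yet inflect differently (rotiovi, gonazutbi), so the final letter is not what conditions the rule; the first letter is.
"ribande" begins with r-. The stems beginning with r- (ravziva → ravzivaovi, regaren → regarenovi, roti → rotiovi) add -ovi.
The other patterns: stems beginning with v- add -ob; stems beginning with n- add the prefix go-; stems beginning with k- or w- add -eka.
So ribande → ribandeovi.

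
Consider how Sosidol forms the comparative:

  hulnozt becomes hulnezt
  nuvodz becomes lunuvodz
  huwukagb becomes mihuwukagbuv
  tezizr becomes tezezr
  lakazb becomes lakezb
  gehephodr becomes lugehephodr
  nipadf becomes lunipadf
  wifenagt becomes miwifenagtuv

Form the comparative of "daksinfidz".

wifenagt and hulnozt both end in -t yet inflect differently (miwifenagtuv, hulnezt), so the final letter is not what conditions the rule; the second-to-last letter is.
"daksinfidz" has second-to-last letter 'd'. The stems whose second-to-last letter is 'd' (nipadf → lunipadf, nuvodz → lunuvodz, gehephodr → lugehephodr) add the prefix lu-.
So daksinfidz → ludaksinfidz.

ludaksinfidz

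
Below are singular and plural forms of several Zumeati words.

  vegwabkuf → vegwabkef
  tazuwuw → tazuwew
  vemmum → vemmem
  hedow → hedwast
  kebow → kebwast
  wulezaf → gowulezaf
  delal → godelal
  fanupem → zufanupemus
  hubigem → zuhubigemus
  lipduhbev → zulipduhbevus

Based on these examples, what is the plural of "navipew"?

"navipew" has last vowel 'e'. The stems whose last vowel is 'e' (fanupem → zufanupemus, hubigem → zuhubigemus, lipduhbev → zulipduhbevus) add zu- … -us around the stem.
So navipew → zunavipewus.

zunavipewus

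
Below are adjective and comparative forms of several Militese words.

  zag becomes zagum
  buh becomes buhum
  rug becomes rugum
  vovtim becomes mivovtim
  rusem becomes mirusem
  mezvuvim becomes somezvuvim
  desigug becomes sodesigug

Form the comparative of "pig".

"pig" has 1 vowel. The stems with 1 vowel (zag → zagum, buh → buhum, rug → rugum) add -um.
So pig → pigum.

pigum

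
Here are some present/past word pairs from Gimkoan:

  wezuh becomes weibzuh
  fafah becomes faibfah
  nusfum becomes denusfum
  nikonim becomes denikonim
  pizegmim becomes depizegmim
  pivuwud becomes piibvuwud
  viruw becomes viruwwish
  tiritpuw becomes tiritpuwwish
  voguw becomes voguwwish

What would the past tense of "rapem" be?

viruw and nusfum both have last vowel 'u' yet inflect differently (viruwwish, denusfum), so the last vowel is not what conditions the rule; the final letter is.
"rapem" ends in -m. The stems ending in -m (nusfum → denusfum, nikonim → denikonim, pizegmim → depizegmim) add the prefix de-.
So rapem → derapem.

derapem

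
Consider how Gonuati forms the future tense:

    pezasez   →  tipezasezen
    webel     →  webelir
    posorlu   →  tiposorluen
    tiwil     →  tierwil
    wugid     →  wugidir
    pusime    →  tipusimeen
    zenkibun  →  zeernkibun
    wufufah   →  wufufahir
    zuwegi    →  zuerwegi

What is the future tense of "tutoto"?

tuertoto

webel and tiwil both end in -l yet inflect differently (webelir, tierwil), so the final letter is not what conditions the rule; the first letter is.
"tutoto" begins with t-. The one such stem in the data (tiwil → tierwil) inserts -er- after the first vowel (as do zenkibun, zuwegi), so the same rule applies.
So tutoto → tuertoto.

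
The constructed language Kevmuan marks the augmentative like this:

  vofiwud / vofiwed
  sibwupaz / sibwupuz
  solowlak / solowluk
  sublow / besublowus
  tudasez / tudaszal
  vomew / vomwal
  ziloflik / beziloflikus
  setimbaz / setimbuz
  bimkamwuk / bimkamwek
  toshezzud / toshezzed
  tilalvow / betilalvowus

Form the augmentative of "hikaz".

bimkamwuk and ziloflik both end in -k yet inflect differently (bimkamwek, beziloflikus), so the final letter is not what conditions the rule; the last vowel is.
"hikaz" has last vowel 'a'. The stems whose last vowel is 'a' (setimbaz → setimbuz, sibwupaz → sibwupuz, solowlak → solowluk) change the last vowel to 'u'.
The other patterns: stems whose last vowel is 'u' change the last vowel to 'e'; stems whose last vowel is 'i' or 'o' add be- … -us around the stem; stems whose last vowel is 'e' delete the last vowel and add -al.
So hikaz → hikuz.

hikuz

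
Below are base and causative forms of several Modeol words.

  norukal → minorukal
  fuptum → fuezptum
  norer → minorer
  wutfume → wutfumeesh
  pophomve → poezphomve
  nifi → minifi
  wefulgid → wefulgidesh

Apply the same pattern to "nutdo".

wutfume and pophomve both end in -e yet inflect differently (wutfumeesh, poezphomve), so the final letter is not what conditions the rule; the first letter is.
"nutdo" begins with n-. The stems beginning with n- (nifi → minifi, norukal → minorukal, norer → minorer) add the prefix mi-.
The other patterns: stems beginning with w- add -esh; stems beginning with f- or p- insert -ez- after the first vowel.
So nutdo → minutdo.

minutdo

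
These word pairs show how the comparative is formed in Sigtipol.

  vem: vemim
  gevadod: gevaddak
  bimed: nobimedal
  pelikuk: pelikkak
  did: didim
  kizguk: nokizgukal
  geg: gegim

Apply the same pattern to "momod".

nomomodal

did and bimed both end in -d yet inflect differently (didim, nobimedal), so the final letter is not what conditions the rule; the number of vowels is.
"momod" has 2 vowels. The stems with 2 vowels (bimed → nobimedal, kizguk → nokizgukal) add no- … -al around the stem.
The other patterns: stems with 1 vowel add -im; stems with 3 vowels delete the last vowel and add -ak.
So momod → nomomodal.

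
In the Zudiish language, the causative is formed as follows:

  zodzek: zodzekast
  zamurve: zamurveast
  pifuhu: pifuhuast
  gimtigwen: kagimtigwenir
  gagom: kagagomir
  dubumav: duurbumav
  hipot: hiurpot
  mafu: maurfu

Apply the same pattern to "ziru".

ziruast

pifuhu and mafu both end in -u yet inflect differently (pifuhuast, maurfu), so the final letter is not what conditions the rule; the first letter is.
"ziru" begins with z-. The stems beginning with z- (zodzek → zodzekast, zamurve → zamurveast) add -ast.
So ziru → ziruast.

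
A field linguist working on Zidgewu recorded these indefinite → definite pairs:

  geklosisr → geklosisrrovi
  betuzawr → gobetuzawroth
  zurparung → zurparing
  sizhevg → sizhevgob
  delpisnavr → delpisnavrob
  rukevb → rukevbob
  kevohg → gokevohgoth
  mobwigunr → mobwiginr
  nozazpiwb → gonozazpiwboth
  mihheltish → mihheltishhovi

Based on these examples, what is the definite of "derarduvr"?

derarduvrob

geklosisr and betuzawr both end in -r yet inflect differently (geklosisrrovi, gobetuzawroth), so the final letter is not what conditions the rule; the second-to-last letter is.
"derarduvr" has second-to-last letter 'v'. The stems whose second-to-last letter is 'v' (rukevb → rukevbob, sizhevg → sizhevgob, delpisnavr → delpisnavrob) add -ob.
So derarduvr → derarduvrob.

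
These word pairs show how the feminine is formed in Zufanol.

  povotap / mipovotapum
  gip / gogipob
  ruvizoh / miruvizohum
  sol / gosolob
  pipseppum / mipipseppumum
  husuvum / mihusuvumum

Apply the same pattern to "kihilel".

"kihilel" has 3 vowels. The stems with 3 vowels (povotap → mipovotapum, pipseppum → mipipseppumum, ruvizoh → miruvizohum) add mi- … -um around the stem.
The other pattern: stems with 1 vowel add go- … -ob around the stem.
So kihilel → mikihilelum.

mikihilelum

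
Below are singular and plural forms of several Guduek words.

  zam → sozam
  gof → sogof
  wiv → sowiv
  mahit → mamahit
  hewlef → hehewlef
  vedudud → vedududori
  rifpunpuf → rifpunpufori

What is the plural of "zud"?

gof and hewlef both end in -f yet inflect differently (sogof, hehewlef), so the final letter is not what conditions the rule; the number of vowels is.
"zud" has 1 vowel. The stems with 1 vowel (zam → sozam, gof → sogof, wiv → sowiv) add the prefix so-.
The other patterns: stems with 2 vowels repeat the first consonant+vowel as a prefix; stems with 3 vowels add -ori.
So zud → sozud.

sozud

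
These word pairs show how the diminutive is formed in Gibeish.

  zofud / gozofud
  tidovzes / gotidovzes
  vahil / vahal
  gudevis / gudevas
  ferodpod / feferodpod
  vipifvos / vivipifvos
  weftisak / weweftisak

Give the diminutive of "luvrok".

luluvrok

tidovzes and gudevis both end in -s yet inflect differently (gotidovzes, gudevas), so the final letter is not what conditions the rule; the last vowel is.
"luvrok" has last vowel 'o'. The stems whose last vowel is 'o' (ferodpod → feferodpod, vipifvos → vivipifvos) repeat the first consonant+vowel as a prefix.
The other patterns: stems whose last vowel is 'e' or 'u' add the prefix go-; stems whose last vowel is 'i' change the last vowel to 'a'.
So luvrok → luluvrok.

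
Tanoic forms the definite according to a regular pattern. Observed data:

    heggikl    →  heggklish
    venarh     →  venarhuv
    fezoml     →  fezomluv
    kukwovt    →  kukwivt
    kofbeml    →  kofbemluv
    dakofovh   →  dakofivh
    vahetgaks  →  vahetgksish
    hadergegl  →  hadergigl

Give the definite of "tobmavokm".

hadergegl and heggikl both end in -l yet inflect differently (hadergigl, heggklish), so the final letter is not what conditions the rule; the second-to-last letter is.
"tobmavokm" has second-to-last letter 'k'. The stems whose second-to-last letter is 'k' (vahetgaks → vahetgksish, heggikl → heggklish) delete the last vowel and add -ish.
The other patterns: stems whose second-to-last letter is 'g' or 'v' change the last vowel to 'i'; stems whose second-to-last letter is 'm' or 'r' add -uv.
So tobmavokm → tobmavkmish.

tobmavkmish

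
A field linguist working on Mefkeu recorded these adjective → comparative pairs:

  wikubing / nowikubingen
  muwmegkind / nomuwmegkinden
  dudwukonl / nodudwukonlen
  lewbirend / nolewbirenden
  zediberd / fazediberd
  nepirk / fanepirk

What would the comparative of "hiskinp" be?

nohiskinpen

muwmegkind and zediberd both end in -d yet inflect differently (nomuwmegkinden, fazediberd), so the final letter is not what conditions the rule; the second-to-last letter is.
"hiskinp" has second-to-last letter 'n'. The stems whose second-to-last letter is 'n' (wikubing → nowikubingen, muwmegkind → nomuwmegkinden, dudwukonl → nodudwukonlen) add no- … -en around the stem.
The other pattern: stems whose second-to-last letter is 'r' add the prefix fa-.
So hiskinp → nohiskinpen.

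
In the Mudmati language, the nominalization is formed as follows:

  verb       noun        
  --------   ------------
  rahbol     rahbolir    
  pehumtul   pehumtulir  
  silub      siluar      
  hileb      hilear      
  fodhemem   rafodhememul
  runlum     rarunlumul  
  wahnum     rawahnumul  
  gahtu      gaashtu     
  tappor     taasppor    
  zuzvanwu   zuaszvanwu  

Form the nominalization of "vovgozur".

voasvgozur

pehumtul and silub both have last vowel 'u' yet inflect differently (pehumtulir, siluar), so the last vowel is not what conditions the rule; the final letter is.
"vovgozur" ends in -r. The one such stem in the data (tappor → taasppor) inserts -as- after the first vowel (as do gahtu, zuzvanwu), so the same rule applies.
The other patterns: stems ending in -l add -ir; stems ending in -b drop the final letter and add -ar; stems ending in -m add ra- … -ul around the stem.
So vovgozur → voasvgozur.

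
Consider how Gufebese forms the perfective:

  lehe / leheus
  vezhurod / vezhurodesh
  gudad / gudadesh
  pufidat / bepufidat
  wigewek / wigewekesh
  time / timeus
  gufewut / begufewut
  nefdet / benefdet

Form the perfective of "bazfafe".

nefdet and time both have last vowel 'e' yet inflect differently (benefdet, timeus), so the last vowel is not what conditions the rule; the final letter is.
"bazfafe" ends in -e. The stems ending in -e (time → timeus, lehe → leheus) add -us.
The other patterns: stems ending in -t add the prefix be-; stems ending in -d or -k add -esh.
So bazfafe → bazfafeus.

bazfafeus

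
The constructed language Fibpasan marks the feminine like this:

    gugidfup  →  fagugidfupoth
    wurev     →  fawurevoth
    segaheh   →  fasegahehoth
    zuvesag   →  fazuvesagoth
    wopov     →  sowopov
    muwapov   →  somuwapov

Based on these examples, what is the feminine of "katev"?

wopov and wurev both end in -v yet inflect differently (sowopov, fawurevoth), so the final letter is not what conditions the rule; the last vowel is.
"katev" has last vowel 'e'. The stems whose last vowel is 'e' (segaheh → fasegahehoth, wurev → fawurevoth) add fa- … -oth around the stem.
So katev → fakatevoth.

fakatevoth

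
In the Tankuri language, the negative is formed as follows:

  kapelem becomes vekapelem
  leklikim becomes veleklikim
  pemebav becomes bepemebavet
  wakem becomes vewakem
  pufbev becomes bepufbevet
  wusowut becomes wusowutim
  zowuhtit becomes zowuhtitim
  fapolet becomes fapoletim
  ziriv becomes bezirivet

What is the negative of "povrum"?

ziriv and zowuhtit both have last vowel 'i' yet inflect differently (bezirivet, zowuhtitim), so the last vowel is not what conditions the rule; the final letter is.
"povrum" ends in -m. The stems ending in -m (wakem → vewakem, kapelem → vekapelem, leklikim → veleklikim) add the prefix ve-.
So povrum → vepovrum.

vepovrum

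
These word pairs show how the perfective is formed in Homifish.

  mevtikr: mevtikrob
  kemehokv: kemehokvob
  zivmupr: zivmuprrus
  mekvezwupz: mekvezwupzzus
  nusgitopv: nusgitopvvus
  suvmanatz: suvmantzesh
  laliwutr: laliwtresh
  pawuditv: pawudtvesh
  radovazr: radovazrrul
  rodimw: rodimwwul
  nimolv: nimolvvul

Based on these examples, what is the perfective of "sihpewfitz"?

sihpewftzesh

mevtikr and zivmupr both end in -r yet inflect differently (mevtikrob, zivmuprrus), so the final letter is not what conditions the rule; the second-to-last letter is.
"sihpewfitz" has second-to-last letter 't'. The stems whose second-to-last letter is 't' (suvmanatz → suvmantzesh, laliwutr → laliwtresh, pawuditv → pawudtvesh) delete the last vowel and add -esh.
The other patterns: stems whose second-to-last letter is 'k' add -ob; stems whose second-to-last letter is 'p' double the final consonant and add -us; stems whose second-to-last letter is 'l', 'm' or 'z' double the final consonant and add -ul.
So sihpewfitz → sihpewftzesh.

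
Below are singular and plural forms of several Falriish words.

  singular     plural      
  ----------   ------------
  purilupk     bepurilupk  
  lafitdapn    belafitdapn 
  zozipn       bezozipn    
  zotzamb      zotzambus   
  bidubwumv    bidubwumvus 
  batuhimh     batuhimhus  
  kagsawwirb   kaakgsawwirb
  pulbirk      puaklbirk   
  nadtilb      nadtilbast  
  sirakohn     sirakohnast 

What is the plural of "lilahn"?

lilahnast

"lilahn" has second-to-last letter 'h'. The one such stem in the data (sirakohn → sirakohnast) adds -ast, so the same rule applies.
So lilahn → lilahnast.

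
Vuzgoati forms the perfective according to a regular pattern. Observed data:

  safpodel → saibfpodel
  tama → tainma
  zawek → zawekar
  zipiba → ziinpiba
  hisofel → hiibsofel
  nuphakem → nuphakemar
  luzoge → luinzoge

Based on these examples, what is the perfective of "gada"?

luzoge and safpodel both have last vowel 'e' yet inflect differently (luinzoge, saibfpodel), so the last vowel is not what conditions the rule; the final letter is.
"gada" ends in -a. The stems ending in -a (zipiba → ziinpiba, tama → tainma) insert -in- after the first vowel.
So gada → gainda.

gainda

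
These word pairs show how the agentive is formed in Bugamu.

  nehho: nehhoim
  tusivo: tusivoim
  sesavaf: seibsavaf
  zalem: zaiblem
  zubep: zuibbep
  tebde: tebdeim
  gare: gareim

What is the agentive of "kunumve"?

kunumveim

gare and zalem both have last vowel 'e' yet inflect differently (gareim, zaiblem), so the last vowel is not what conditions the rule; whether the stem ends in a vowel or a consonant is.
"kunumve" ends in a vowel. The stems ending in a vowel (gare → gareim, tebde → tebdeim, nehho → nehhoim) add -im.
So kunumve → kunumveim.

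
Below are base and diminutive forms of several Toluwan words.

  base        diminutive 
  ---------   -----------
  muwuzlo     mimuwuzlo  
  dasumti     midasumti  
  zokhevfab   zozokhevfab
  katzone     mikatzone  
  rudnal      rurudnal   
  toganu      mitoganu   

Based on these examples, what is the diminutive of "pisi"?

mipisi

muwuzlo and zokhevfab both have 3 vowels yet inflect differently (mimuwuzlo, zozokhevfab), so the number of vowels is not what conditions the rule; whether the stem ends in a vowel or a consonant is.
"pisi" ends in a vowel. The stems ending in a vowel (muwuzlo → mimuwuzlo, toganu → mitoganu, dasumti → midasumti) add the prefix mi-.
The other pattern: stems ending in a consonant repeat the first consonant+vowel as a prefix.
So pisi → mipisi.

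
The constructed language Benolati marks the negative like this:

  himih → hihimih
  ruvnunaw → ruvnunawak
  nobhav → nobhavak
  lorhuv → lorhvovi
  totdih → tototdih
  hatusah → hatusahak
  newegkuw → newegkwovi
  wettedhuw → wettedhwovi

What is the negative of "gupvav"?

"gupvav" has last vowel 'a'. The stems whose last vowel is 'a' (hatusah → hatusahak, nobhav → nobhavak, ruvnunaw → ruvnunawak) add -ak.
So gupvav → gupvavak.

gupvavak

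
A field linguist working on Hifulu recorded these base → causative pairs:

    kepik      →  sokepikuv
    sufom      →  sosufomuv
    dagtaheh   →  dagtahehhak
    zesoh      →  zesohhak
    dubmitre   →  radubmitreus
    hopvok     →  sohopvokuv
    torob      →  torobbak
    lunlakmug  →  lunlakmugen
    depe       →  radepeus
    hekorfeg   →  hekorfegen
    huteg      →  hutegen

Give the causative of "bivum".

"bivum" ends in -m. The one such stem in the data (sufom → sosufomuv) adds so- … -uv around the stem, so the same rule applies.
The other patterns: stems ending in -g add -en; stems ending in -b or -h double the final consonant and add -ak; stems ending in -e add ra- … -us around the stem.
So bivum → sobivumuv.

sobivumuv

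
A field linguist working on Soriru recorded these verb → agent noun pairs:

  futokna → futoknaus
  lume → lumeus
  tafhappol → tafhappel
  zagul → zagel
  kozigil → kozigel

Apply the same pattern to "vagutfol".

vagutfel

futokna and tafhappol both have 3 vowels yet inflect differently (futoknaus, tafhappel), so the number of vowels is not what conditions the rule; whether the stem ends in a vowel or a consonant is.
"vagutfol" ends in a consonant. The stems ending in a consonant (tafhappol → tafhappel, zagul → zagel, kozigil → kozigel) change the last vowel to 'e'.
So vagutfol → vagutfel.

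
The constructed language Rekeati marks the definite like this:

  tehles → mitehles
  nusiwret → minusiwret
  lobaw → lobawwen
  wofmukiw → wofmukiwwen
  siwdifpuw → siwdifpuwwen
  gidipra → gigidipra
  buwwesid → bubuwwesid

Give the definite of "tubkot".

mitubkot

lobaw and gidipra both have last vowel 'a' yet inflect differently (lobawwen, gigidipra), so the last vowel is not what conditions the rule; the final letter is.
"tubkot" ends in -t. The one such stem in the data (nusiwret → minusiwret) adds the prefix mi-, so the same rule applies.
The other patterns: stems ending in -w double the final consonant and add -en; stems ending in -a or -d repeat the first consonant+vowel as a prefix.
So tubkot → mitubkot.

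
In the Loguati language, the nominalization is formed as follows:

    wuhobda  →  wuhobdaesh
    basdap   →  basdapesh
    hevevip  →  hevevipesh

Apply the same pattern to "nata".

nataesh

Every pair shown (wuhobda → wuhobdaesh, basdap → basdapesh, hevevip → hevevipesh) follows the same rule: add -esh.
So nata → nataesh.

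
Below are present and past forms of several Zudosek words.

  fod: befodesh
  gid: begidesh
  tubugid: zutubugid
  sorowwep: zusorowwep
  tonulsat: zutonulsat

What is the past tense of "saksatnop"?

fod and tubugid both end in -d yet inflect differently (befodesh, zutubugid), so the final letter is not what conditions the rule; the number of vowels is.
"saksatnop" has 3 vowels. The stems with 3 vowels (tubugid → zutubugid, sorowwep → zusorowwep, tonulsat → zutonulsat) add the prefix zu-.
So saksatnop → zusaksatnop.

zusaksatnop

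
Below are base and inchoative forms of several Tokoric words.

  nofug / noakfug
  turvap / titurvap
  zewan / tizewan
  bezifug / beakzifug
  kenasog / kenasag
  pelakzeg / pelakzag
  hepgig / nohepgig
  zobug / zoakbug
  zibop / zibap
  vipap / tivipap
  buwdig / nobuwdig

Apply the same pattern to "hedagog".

buwdig and pelakzeg both end in -g yet inflect differently (nobuwdig, pelakzag), so the final letter is not what conditions the rule; the last vowel is.
"hedagog" has last vowel 'o'. The stems whose last vowel is 'o' (zibop → zibap, kenasog → kenasag) change the last vowel to 'a'.
The other patterns: stems whose last vowel is 'i' add the prefix no-; stems whose last vowel is 'a' add the prefix ti-; stems whose last vowel is 'u' insert -ak- after the first vowel.
So hedagog → hedagag.

hedagag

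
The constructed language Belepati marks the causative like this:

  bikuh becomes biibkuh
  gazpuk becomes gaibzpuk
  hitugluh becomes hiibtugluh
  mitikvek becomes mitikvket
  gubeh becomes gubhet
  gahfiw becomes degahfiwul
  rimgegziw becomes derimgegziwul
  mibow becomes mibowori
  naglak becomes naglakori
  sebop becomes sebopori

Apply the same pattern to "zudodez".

zudodzet

"zudodez" has last vowel 'e'. The stems whose last vowel is 'e' (mitikvek → mitikvket, gubeh → gubhet) delete the last vowel and add -et.
So zudodez → zudodzet.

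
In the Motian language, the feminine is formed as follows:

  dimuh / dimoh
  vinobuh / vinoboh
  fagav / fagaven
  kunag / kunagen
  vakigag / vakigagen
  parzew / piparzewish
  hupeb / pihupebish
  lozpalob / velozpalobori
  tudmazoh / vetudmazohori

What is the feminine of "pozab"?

pozaben

hupeb and lozpalob both end in -b yet inflect differently (pihupebish, velozpalobori), so the final letter is not what conditions the rule; the last vowel is.
"pozab" has last vowel 'a'. The stems whose last vowel is 'a' (fagav → fagaven, kunag → kunagen, vakigag → vakigagen) add -en.
The other patterns: stems whose last vowel is 'u' change the last vowel to 'o'; stems whose last vowel is 'e' add pi- … -ish around the stem; stems whose last vowel is 'o' add ve- … -ori around the stem.
So pozab → pozaben.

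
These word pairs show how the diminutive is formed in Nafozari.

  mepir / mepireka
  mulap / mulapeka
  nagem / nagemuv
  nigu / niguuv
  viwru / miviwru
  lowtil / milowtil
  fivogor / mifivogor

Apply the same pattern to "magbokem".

nigu and viwru both end in -u yet inflect differently (niguuv, miviwru), so the final letter is not what conditions the rule; the first letter is.
"magbokem" begins with m-. The stems beginning with m- (mepir → mepireka, mulap → mulapeka) add -eka.
The other patterns: stems beginning with n- add -uv; stems beginning with f-, l- or v- add the prefix mi-.
So magbokem → magbokemeka.

magbokemeka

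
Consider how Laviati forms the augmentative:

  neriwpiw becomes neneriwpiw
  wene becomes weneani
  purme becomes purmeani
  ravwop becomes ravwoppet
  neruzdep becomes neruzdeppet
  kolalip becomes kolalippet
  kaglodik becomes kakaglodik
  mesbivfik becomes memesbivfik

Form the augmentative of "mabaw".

purme and neruzdep both have last vowel 'e' yet inflect differently (purmeani, neruzdeppet), so the last vowel is not what conditions the rule; the final letter is.
"mabaw" ends in -w. The one such stem in the data (neriwpiw → neneriwpiw) repeats the first consonant+vowel as a prefix (as do mesbivfik, kaglodik), so the same rule applies.
So mabaw → mamabaw.

mamabaw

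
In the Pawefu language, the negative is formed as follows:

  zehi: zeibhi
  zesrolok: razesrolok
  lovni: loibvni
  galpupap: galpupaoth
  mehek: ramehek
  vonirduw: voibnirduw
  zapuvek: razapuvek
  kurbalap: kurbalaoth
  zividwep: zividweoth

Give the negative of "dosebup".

dosebuoth

zividwep and mehek both have last vowel 'e' yet inflect differently (zividweoth, ramehek), so the last vowel is not what conditions the rule; the final letter is.
"dosebup" ends in -p. The stems ending in -p (galpupap → galpupaoth, zividwep → zividweoth, kurbalap → kurbalaoth) drop the final letter and add -oth.
The other patterns: stems ending in -k add the prefix ra-; stems ending in -i or -w insert -ib- after the first vowel.
So dosebup → dosebuoth.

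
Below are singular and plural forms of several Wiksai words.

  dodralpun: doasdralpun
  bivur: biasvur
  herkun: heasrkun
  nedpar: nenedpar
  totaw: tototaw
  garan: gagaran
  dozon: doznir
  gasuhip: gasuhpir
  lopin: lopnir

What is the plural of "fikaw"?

bivur and nedpar both end in -r yet inflect differently (biasvur, nenedpar), so the final letter is not what conditions the rule; the last vowel is.
"fikaw" has last vowel 'a'. The stems whose last vowel is 'a' (nedpar → nenedpar, totaw → tototaw, garan → gagaran) repeat the first consonant+vowel as a prefix.
The other patterns: stems whose last vowel is 'u' insert -as- after the first vowel; stems whose last vowel is 'i' or 'o' delete the last vowel and add -ir.
So fikaw → fifikaw.

fifikaw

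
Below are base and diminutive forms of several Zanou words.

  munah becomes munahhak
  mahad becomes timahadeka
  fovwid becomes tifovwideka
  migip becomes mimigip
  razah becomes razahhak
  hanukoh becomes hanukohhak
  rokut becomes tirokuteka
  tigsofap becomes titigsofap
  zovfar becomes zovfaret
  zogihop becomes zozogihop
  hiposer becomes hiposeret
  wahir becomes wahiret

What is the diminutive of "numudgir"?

zovfar and razah both have last vowel 'a' yet inflect differently (zovfaret, razahhak), so the last vowel is not what conditions the rule; the final letter is.
"numudgir" ends in -r. The stems ending in -r (wahir → wahiret, hiposer → hiposeret, zovfar → zovfaret) add -et.
So numudgir → numudgiret.

numudgiret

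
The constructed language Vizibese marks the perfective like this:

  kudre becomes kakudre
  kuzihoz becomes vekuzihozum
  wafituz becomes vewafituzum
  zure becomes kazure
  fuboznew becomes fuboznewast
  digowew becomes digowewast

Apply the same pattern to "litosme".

kalitosme

"litosme" ends in -e. The stems ending in -e (kudre → kakudre, zure → kazure) add the prefix ka-.
So litosme → kalitosme.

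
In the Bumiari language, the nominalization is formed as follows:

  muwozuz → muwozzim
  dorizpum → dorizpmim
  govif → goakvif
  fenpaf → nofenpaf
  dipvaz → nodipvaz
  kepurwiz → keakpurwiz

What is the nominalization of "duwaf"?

"duwaf" has last vowel 'a'. The stems whose last vowel is 'a' (dipvaz → nodipvaz, fenpaf → nofenpaf) add the prefix no-.
The other patterns: stems whose last vowel is 'u' delete the last vowel and add -im; stems whose last vowel is 'i' insert -ak- after the first vowel.
So duwaf → noduwaf.

noduwaf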